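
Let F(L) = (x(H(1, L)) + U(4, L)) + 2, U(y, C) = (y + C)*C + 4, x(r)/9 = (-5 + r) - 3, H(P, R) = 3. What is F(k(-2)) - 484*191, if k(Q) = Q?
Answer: -92487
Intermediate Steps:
x(r) = -72 + 9*r (x(r) = 9*((-5 + r) - 3) = 9*(-8 + r) = -72 + 9*r)
U(y, C) = 4 + C*(C + y) (U(y, C) = (C + y)*C + 4 = C*(C + y) + 4 = 4 + C*(C + y))
F(L) = -39 + L**2 + 4*L (F(L) = ((-72 + 9*3) + (4 + L**2 + L*4)) + 2 = ((-72 + 27) + (4 + L**2 + 4*L)) + 2 = (-45 + (4 + L**2 + 4*L)) + 2 = (-41 + L**2 + 4*L) + 2 = -39 + L**2 + 4*L)
F(k(-2)) - 484*191 = (-39 + (-2)**2 + 4*(-2)) - 484*191 = (-39 + 4 - 8) - 92444 = -43 - 92444 = -92487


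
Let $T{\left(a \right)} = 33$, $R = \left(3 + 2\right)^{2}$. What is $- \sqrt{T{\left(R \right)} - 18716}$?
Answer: $- i \sqrt{18683} \approx - 136.69 i$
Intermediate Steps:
$R = 25$ ($R = 5^{2} = 25$)
$- \sqrt{T{\left(R \right)} - 18716} = - \sqrt{33 - 18716} = - \sqrt{-18683} = - i \sqrt{18683}$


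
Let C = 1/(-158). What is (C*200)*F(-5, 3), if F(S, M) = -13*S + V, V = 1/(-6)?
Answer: -19450/237 ≈ -82.068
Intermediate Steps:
V = -⅙ ≈ -0.16667
F(S, M) = -⅙ - 13*S (F(S, M) = -13*S - ⅙ = -⅙ - 13*S)
C = -1/158 ≈ -0.0063291
(C*200)*F(-5, 3) = (-1/158*200)*(-⅙ - 13*(-5)) = -100*(-⅙ + 65)/79 = -100/79*389/6 = -19450/237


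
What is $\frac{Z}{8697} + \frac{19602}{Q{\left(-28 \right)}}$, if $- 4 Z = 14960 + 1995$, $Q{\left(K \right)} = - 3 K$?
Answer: $\frac{56707513}{243516} \approx 232.87$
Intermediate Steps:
$Z = - \frac{16955}{4}$ ($Z = - \frac{14960 + 1995}{4} = \left(- \frac{1}{4}\right) 16955 = - \frac{16955}{4} \approx -4238.8$)
$\frac{Z}{8697} + \frac{19602}{Q{\left(-28 \right)}} = - \frac{16955}{4 \cdot 8697} + \frac{19602}{\left(-3\right) \left(-28\right)} = \left(- \frac{16955}{4}\right) \frac{1}{8697} + \frac{19602}{84} = - \frac{16955}{34788} + 19602 \cdot \frac{1}{84} = - \frac{16955}{34788} + \frac{3267}{14} = \frac{56707513}{243516}$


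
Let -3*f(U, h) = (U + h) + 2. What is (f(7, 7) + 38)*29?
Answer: 2842/3 ≈ 947.33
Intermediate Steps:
f(U, h) = -⅔ - U/3 - h/3 (f(U, h) = -((U + h) + 2)/3 = -(2 + U + h)/3 = -⅔ - U/3 - h/3)
(f(7, 7) + 38)*29 = ((-⅔ - ⅓*7 - ⅓*7) + 38)*29 = ((-⅔ - 7/3 - 7/3) + 38)*29 = (-16/3 + 38)*29 = (98/3)*29 = 2842/3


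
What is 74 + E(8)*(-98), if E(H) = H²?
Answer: -6198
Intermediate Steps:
74 + E(8)*(-98) = 74 + 8²*(-98) = 74 + 64*(-98) = 74 - 6272 = -6198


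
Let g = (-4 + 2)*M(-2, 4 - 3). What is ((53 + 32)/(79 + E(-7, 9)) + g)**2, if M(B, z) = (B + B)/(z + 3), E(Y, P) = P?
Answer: 68121/7744 ≈ 8.7966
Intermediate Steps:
M(B, z) = 2*B/(3 + z) (M(B, z) = (2*B)/(3 + z) = 2*B/(3 + z))
g = 2 (g = (-4 + 2)*(2*(-2)/(3 + (4 - 3))) = -4*(-2)/(3 + 1) = -4*(-2)/4 = -2*(-1) = 2)
((53 + 32)/(79 + E(-7, 9)) + g)**2 = ((53 + 32)/(79 + 9) + 2)**2 = (85/88 + 2)**2 = (261/88)**2 = 68121/7744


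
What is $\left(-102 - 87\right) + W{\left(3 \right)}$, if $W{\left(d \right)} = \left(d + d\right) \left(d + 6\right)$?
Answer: $-135$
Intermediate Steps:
$W{\left(d \right)} = 2 d \left(6 + d\right)$
$\left(-102 - 87\right) + W{\left(3 \right)} = \left(-102 - 87\right) + 2 \cdot 3 \left(6 + 3\right) = -189 + 2 \cdot 3 \cdot 9 = -189 + 54 = -135$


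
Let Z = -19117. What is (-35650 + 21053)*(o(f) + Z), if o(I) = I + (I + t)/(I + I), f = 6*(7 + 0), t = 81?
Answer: 7795659223/28 ≈ 2.7842e+8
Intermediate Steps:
f = 42 (f = 6*7 = 42)
o(I) = I + (81 + I)/(2*I) (o(I) = I + (I + 81)/(I + I) = I + (81 + I)/((2*I)) = I + (81 + I)*(1/(2*I)) = I + (81 + I)/(2*I))
(-35650 + 21053)*(o(f) + Z) = (-35650 + 21053)*((½ + 42 + (81/2)/42) - 19117) = -14597*((½ + 42 + (81/2)*(1/42)) - 19117) = -14597*((½ + 42 + 27/28) - 19117) = -14597*(1217/28 - 19117) = -14597*(-534059/28) = 7795659223/28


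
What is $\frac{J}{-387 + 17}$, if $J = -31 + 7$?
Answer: $\frac{12}{185} \approx 0.064865$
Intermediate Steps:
$J = -24$
$\frac{J}{-387 + 17} = - \frac{24}{-387 + 17} = - \frac{24}{-370} = \left(-24\right) \left(- \frac{1}{370}\right) = \frac{12}{185}$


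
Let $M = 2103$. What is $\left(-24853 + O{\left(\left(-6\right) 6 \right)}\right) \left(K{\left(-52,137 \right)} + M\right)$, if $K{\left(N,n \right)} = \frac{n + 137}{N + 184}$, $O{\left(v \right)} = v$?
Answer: $- \frac{3457953215}{66} \approx -5.2393 \cdot 10^{7}$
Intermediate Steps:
$K{\left(N,n \right)} = \frac{137 + n}{184 + N}$
$\left(-24853 + O{\left(\left(-6\right) 6 \right)}\right) \left(K{\left(-52,137 \right)} + M\right) = \left(-24853 - 36\right) \left(\frac{137 + 137}{184 - 52} + 2103\right) = \left(-24853 - 36\right) \left(\frac{1}{132} \cdot 274 + 2103\right) = - 24889 \left(\frac{1}{132} \cdot 274 + 2103\right) = - 24889 \left(\frac{137}{66} + 2103\right) = \left(-24889\right) \frac{138935}{66} = - \frac{3457953215}{66}$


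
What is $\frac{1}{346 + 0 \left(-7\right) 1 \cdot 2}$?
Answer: $\frac{1}{346} \approx 0.0028902$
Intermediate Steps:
$\frac{1}{346 + 0 \left(-7\right) 1 \cdot 2} = \frac{1}{346 + 0 \cdot 2} = \frac{1}{346 + 0} = \frac{1}{346}$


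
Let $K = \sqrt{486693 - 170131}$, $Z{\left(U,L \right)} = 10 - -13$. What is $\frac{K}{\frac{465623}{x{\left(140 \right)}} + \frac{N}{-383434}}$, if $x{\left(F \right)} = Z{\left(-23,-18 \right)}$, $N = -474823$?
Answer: $\frac{8818982 \sqrt{316562}}{178546610311} \approx 0.02779$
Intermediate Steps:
$Z{\left(U,L \right)} = 23$ ($Z{\left(U,L \right)} = 10 + 13 = 23$)
$x{\left(F \right)} = 23$
$K = \sqrt{316562} \approx 562.64$
$\frac{K}{\frac{465623}{x{\left(140 \right)}} + \frac{N}{-383434}} = \frac{\sqrt{316562}}{\frac{465623}{23} - \frac{474823}{-383434}} = \frac{\sqrt{316562}}{465623 \cdot \frac{1}{23} - - \frac{474823}{383434}} = \frac{\sqrt{316562}}{\frac{465623}{23} + \frac{474823}{383434}} = \frac{\sqrt{316562}}{\frac{178546610311}{8818982}} = \sqrt{316562} \cdot \frac{8818982}{178546610311} = \frac{8818982 \sqrt{316562}}{178546610311}$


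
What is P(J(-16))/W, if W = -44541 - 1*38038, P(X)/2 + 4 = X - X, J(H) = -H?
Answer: 8/82579 ≈ 9.6877e-5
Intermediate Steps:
P(X) = -8 (P(X) = -8 + 2*(X - X) = -8 + 2*0 = -8 + 0 = -8)
W = -82579 (W = -44541 - 38038 = -82579)
P(J(-16))/W = -8/(-82579) = -8*(-1/82579) = 8/82579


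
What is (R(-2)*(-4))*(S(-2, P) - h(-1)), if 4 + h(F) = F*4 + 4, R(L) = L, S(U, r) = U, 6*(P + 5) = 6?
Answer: 16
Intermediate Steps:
P = -4 (P = -5 + (⅙)*6 = -5 + 1 = -4)
h(F) = 4*F (h(F) = -4 + (F*4 + 4) = -4 + (4*F + 4) = -4 + (4 + 4*F) = 4*F)
(R(-2)*(-4))*(S(-2, P) - h(-1)) = (-2*(-4))*(-2 - 4*(-1)) = 8*(-2 - 1*(-4)) = 8*(-2 + 4) = 8*2 = 16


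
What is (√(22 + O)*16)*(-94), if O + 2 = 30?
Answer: -7520*√2 ≈ -10635.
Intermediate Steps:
O = 28 (O = -2 + 30 = 28)
(√(22 + O)*16)*(-94) = (√(22 + 28)*16)*(-94) = (√50*16)*(-94) = ((5*√2)*16)*(-94) = (80*√2)*(-94) = -7520*√2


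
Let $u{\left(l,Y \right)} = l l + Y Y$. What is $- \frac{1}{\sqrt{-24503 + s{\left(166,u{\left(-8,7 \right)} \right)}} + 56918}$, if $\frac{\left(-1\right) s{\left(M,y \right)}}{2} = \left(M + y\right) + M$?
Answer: $\frac{i}{\sqrt{25393} - 56918 i} \approx -1.7569 \cdot 10^{-5} + 4.9187 \cdot 10^{-8} i$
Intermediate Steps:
$u{\left(l,Y \right)} = Y^{2} + l^{2}$ ($u{\left(l,Y \right)} = l^{2} + Y^{2} = Y^{2} + l^{2}$)
$s{\left(M,y \right)} = - 4 M - 2 y$ ($s{\left(M,y \right)} = - 2 \left(\left(M + y\right) + M\right) = - 2 \left(y + 2 M\right) = - 4 M - 2 y$)
$- \frac{1}{\sqrt{-24503 + s{\left(166,u{\left(-8,7 \right)} \right)}} + 56918} = - \frac{1}{\sqrt{-24503 - \left(664 + 2 \left(7^{2} + \left(-8\right)^{2}\right)\right)} + 56918} = - \frac{1}{\sqrt{-24503 - \left(664 + 2 \left(49 + 64\right)\right)} + 56918} = - \frac{1}{\sqrt{-24503 - 890} + 56918} = - \frac{1}{\sqrt{-25393} + 56918} = - \frac{1}{i \sqrt{25393} + 56918} = - \frac{1}{56918 + i \sqrt{25393}}$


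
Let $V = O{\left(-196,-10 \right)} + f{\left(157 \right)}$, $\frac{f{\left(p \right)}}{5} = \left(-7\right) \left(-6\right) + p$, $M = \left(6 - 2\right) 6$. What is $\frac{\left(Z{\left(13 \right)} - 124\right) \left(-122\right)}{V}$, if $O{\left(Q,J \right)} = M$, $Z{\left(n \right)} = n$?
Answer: $\frac{13542}{1019} \approx 13.29$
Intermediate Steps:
$M = 24$ ($M = 4 \cdot 6 = 24$)
$O{\left(Q,J \right)} = 24$
$f{\left(p \right)} = 210 + 5 p$ ($f{\left(p \right)} = 5 \left(\left(-7\right) \left(-6\right) + p\right) = 5 \left(42 + p\right) = 210 + 5 p$)
$V = 1019$ ($V = 24 + \left(210 + 5 \cdot 157\right) = 24 + \left(210 + 785\right) = 24 + 995 = 1019$)
$\frac{\left(Z{\left(13 \right)} - 124\right) \left(-122\right)}{V} = \frac{\left(13 - 124\right) \left(-122\right)}{1019} = \left(-111\right) \left(-122\right) \frac{1}{1019} = 13542 \cdot \frac{1}{1019} = \frac{13542}{1019}$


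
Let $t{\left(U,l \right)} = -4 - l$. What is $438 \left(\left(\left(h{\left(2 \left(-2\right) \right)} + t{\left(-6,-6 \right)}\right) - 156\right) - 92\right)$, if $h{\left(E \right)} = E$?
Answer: $-109500$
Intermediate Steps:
$438 \left(\left(\left(h{\left(2 \left(-2\right) \right)} + t{\left(-6,-6 \right)}\right) - 156\right) - 92\right) = 438 \left(\left(\left(2 \left(-2\right) - -2\right) - 156\right) - 92\right) = 438 \left(\left(\left(-4 + \left(-4 + 6\right)\right) - 156\right) - 92\right) = 438 \left(\left(\left(-4 + 2\right) - 156\right) - 92\right) = 438 \left(\left(-2 - 156\right) - 92\right) = 438 \left(-158 - 92\right) = 438 \left(-250\right) = -109500$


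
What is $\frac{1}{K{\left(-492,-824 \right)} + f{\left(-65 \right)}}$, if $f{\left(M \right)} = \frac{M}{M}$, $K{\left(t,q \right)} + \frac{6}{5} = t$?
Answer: $- \frac{5}{2461} \approx -0.0020317$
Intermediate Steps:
$K{\left(t,q \right)} = - \frac{6}{5} + t$
$f{\left(M \right)} = 1$
$\frac{1}{K{\left(-492,-824 \right)} + f{\left(-65 \right)}} = \frac{1}{\left(- \frac{6}{5} - 492\right) + 1} = \frac{1}{- \frac{2466}{5} + 1} = \frac{1}{- \frac{2461}{5}} = - \frac{5}{2461}$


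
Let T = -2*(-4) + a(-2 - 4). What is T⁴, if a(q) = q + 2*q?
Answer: 10000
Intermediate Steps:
a(q) = 3*q
T = -10 (T = -2*(-4) + 3*(-2 - 4) = 8 + 3*(-6) = 8 - 18 = -10)
T⁴ = (-10)⁴ = 10000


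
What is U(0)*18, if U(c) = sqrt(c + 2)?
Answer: 18*sqrt(2) ≈ 25.456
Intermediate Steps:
U(c) = sqrt(2 + c)
U(0)*18 = sqrt(2 + 0)*18 = sqrt(2)*18 = 18*sqrt(2)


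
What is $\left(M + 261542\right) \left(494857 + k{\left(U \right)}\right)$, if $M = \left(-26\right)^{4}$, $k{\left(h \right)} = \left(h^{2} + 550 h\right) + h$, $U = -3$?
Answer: $354382418334$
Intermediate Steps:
$k{\left(h \right)} = h^{2} + 551 h$
$M = 456976$
$\left(M + 261542\right) \left(494857 + k{\left(U \right)}\right) = \left(456976 + 261542\right) \left(494857 - 3 \left(551 - 3\right)\right) = 718518 \left(494857 - 1644\right) = 718518 \cdot 493213 = 354382418334$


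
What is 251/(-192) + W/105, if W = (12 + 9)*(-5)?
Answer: -443/192 ≈ -2.3073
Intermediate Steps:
W = -105 (W = 21*(-5) = -105)
251/(-192) + W/105 = 251/(-192) - 105/105 = 251*(-1/192) - 105*1/105 = -251/192 - 1 = -443/192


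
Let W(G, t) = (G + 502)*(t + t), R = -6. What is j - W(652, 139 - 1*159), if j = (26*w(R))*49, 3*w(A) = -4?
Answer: 133384/3 ≈ 44461.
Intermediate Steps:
w(A) = -4/3 (w(A) = (⅓)*(-4) = -4/3)
W(G, t) = 2*t*(502 + G) (W(G, t) = (502 + G)*(2*t) = 2*t*(502 + G))
j = -5096/3 (j = (26*(-4/3))*49 = -104/3*49 = -5096/3 ≈ -1698.7)
j - W(652, 139 - 1*159) = -5096/3 - 2*(139 - 1*159)*(502 + 652) = -5096/3 - 2*(139 - 159)*1154 = -5096/3 - 2*(-20)*1154 = -5096/3 - 1*(-46160) = -5096/3 + 46160 = 133384/3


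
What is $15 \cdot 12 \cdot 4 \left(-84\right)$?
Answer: $-60480$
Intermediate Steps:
$15 \cdot 12 \cdot 4 \left(-84\right) = 15 \cdot 48 \left(-84\right) = 720 \left(-84\right) = -60480$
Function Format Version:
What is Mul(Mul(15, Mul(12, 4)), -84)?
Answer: -60480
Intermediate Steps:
Mul(Mul(15, Mul(12, 4)), -84) = Mul(Mul(15, 48), -84) = Mul(720, -84) = -60480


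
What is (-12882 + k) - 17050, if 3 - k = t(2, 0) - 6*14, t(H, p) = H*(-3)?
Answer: -29839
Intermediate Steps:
t(H, p) = -3*H
k = 93 (k = 3 - (-3*2 - 6*14) = 3 - (-6 - 84) = 3 - 1*(-90) = 3 + 90 = 93)
(-12882 + k) - 17050 = (-12882 + 93) - 17050 = -12789 - 17050 = -29839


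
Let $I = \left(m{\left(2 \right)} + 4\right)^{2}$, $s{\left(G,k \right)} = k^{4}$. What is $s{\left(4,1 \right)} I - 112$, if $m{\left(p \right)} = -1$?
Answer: $-103$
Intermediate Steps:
$I = 9$ ($I = \left(-1 + 4\right)^{2} = 3^{2} = 9$)
$s{\left(4,1 \right)} I - 112 = 1^{4} \cdot 9 - 112 = 1 \cdot 9 - 112 = 9 - 112 = -103$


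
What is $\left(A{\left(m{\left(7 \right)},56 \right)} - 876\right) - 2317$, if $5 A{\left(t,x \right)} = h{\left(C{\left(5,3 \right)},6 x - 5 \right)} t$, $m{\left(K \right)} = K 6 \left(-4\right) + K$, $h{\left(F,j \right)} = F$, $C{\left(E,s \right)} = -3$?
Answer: $- \frac{15482}{5} \approx -3096.4$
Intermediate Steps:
$m{\left(K \right)} = - 23 K$ ($m{\left(K \right)} = K \left(-24\right) + K = - 24 K + K = - 23 K$)
$A{\left(t,x \right)} = - \frac{3 t}{5}$ ($A{\left(t,x \right)} = \frac{\left(-3\right) t}{5} = - \frac{3 t}{5}$)
$\left(A{\left(m{\left(7 \right)},56 \right)} - 876\right) - 2317 = \left(- \frac{3 \left(\left(-23\right) 7\right)}{5} - 876\right) - 2317 = \left(\left(- \frac{3}{5}\right) \left(-161\right) - 876\right) - 2317 = \left(\frac{483}{5} - 876\right) - 2317 = - \frac{3897}{5} - 2317 = - \frac{15482}{5}$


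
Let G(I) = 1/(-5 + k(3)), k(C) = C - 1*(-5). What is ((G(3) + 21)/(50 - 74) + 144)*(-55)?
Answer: -70840/9 ≈ -7871.1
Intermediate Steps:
k(C) = 5 + C (k(C) = C + 5 = 5 + C)
G(I) = 1/3 (G(I) = 1/(-5 + (5 + 3)) = 1/(-5 + 8) = 1/3)
((G(3) + 21)/(50 - 74) + 144)*(-55) = ((1/3 + 21)/(50 - 74) + 144)*(-55) = ((64/3)/(-24) + 144)*(-55) = ((64/3)*(-1/24) + 144)*(-55) = (-8/9 + 144)*(-55) = (1288/9)*(-55) = -70840/9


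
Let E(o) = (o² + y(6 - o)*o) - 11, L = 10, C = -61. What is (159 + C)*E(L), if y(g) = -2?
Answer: 6762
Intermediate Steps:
E(o) = -11 + o² - 2*o (E(o) = (o² - 2*o) - 11 = -11 + o² - 2*o)
(159 + C)*E(L) = (159 - 61)*(-11 + 10² - 2*10) = 98*(-11 + 100 - 20) = 98*69 = 6762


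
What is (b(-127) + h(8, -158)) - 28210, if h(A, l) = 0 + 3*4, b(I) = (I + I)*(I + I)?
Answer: 36318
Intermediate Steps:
b(I) = 4*I² (b(I) = (2*I)*(2*I) = 4*I²)
h(A, l) = 12 (h(A, l) = 0 + 12 = 12)
(b(-127) + h(8, -158)) - 28210 = (4*(-127)² + 12) - 28210 = (4*16129 + 12) - 28210 = (64516 + 12) - 28210 = 64528 - 28210 = 36318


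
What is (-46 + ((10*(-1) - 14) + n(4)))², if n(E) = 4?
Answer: 4356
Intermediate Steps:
(-46 + ((10*(-1) - 14) + n(4)))² = (-46 + ((10*(-1) - 14) + 4))² = (-46 + ((-10 - 14) + 4))² = (-46 + (-24 + 4))² = (-46 - 20)² = (-66)² = 4356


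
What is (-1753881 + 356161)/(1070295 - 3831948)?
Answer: 1397720/2761653 ≈ 0.50612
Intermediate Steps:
(-1753881 + 356161)/(1070295 - 3831948) = -1397720/(-2761653) = -1397720*(-1/2761653) = 1397720/2761653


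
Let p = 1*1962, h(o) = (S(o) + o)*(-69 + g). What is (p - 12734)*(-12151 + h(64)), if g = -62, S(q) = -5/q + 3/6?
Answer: 3548773461/16 ≈ 2.2180e+8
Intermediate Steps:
S(q) = ½ - 5/q (S(q) = -5/q + 3*(⅙) = -5/q + ½ = ½ - 5/q)
h(o) = -131*o - 131*(-10 + o)/(2*o) (h(o) = ((-10 + o)/(2*o) + o)*(-69 - 62) = (o + (-10 + o)/(2*o))*(-131) = -131*o - 131*(-10 + o)/(2*o))
p = 1962
(p - 12734)*(-12151 + h(64)) = (1962 - 12734)*(-12151 + (-131/2 - 131*64 + 655/64)) = -10772*(-12151 + (-131/2 - 8384 + 655*(1/64))) = -10772*(-12151 + (-131/2 - 8384 + 655/64)) = -10772*(-12151 - 540113/64) = -10772*(-1317777/64) = 3548773461/16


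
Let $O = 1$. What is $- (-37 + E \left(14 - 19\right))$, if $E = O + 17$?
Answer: $127$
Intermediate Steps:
$E = 18$ ($E = 1 + 17 = 18$)
$- (-37 + E \left(14 - 19\right)) = - (-37 + 18 \left(14 - 19\right)) = - (-37 + 18 \left(-5\right)) = - (-37 - 90) = \left(-1\right) \left(-127\right) = 127$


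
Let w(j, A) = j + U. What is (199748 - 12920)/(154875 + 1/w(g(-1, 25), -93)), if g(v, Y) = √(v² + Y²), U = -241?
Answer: 831229802165976/689065408417313 + 93414*√626/689065408417313 ≈ 1.2063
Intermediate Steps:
g(v, Y) = √(Y² + v²)
w(j, A) = -241 + j (w(j, A) = j - 241 = -241 + j)
(199748 - 12920)/(154875 + 1/w(g(-1, 25), -93)) = (199748 - 12920)/(154875 + 1/(-241 + √(25² + (-1)²))) = 186828/(154875 + 1/(-241 + √(625 + 1))) = 186828/(154875 + 1/(-241 + √626))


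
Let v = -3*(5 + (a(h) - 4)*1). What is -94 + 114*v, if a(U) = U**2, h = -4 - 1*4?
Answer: -22324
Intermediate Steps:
h = -8 (h = -4 - 4 = -8)
v = -195 (v = -3*(5 + ((-8)**2 - 4)*1) = -3*(5 + (64 - 4)*1) = -3*(5 + 60*1) = -3*(5 + 60) = -3*65 = -1*195 = -195)
-94 + 114*v = -94 + 114*(-195) = -94 - 22230 = -22324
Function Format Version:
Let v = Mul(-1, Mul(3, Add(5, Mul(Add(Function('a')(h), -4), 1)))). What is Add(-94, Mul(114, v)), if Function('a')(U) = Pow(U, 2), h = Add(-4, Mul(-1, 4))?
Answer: -22324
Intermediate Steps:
h = -8 (h = Add(-4, -4) = -8)
v = -195 (v = Mul(-1, Mul(3, Add(5, Mul(Add(Pow(-8, 2), -4), 1)))) = Mul(-1, Mul(3, Add(5, Mul(Add(64, -4), 1)))) = Mul(-1, Mul(3, Add(5, Mul(60, 1)))) = Mul(-1, Mul(3, Add(5, 60))) = Mul(-1, Mul(3, 65)) = Mul(-1, 195) = -195)
Add(-94, Mul(114, v)) = Add(-94, Mul(114, -195)) = Add(-94, -22230) = -22324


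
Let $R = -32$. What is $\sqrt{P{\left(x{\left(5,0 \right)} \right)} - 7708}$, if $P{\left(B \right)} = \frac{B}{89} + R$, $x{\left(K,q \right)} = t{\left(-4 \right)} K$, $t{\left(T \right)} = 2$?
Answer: $\frac{5 i \sqrt{2452306}}{89} \approx 87.977 i$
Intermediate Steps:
$x{\left(K,q \right)} = 2 K$
$P{\left(B \right)} = -32 + \frac{B}{89}$ ($P{\left(B \right)} = \frac{B}{89} - 32 = -32 + \frac{B}{89}$)
$\sqrt{P{\left(x{\left(5,0 \right)} \right)} - 7708} = \sqrt{\left(-32 + \frac{2 \cdot 5}{89}\right) - 7708} = \sqrt{\left(-32 + \frac{1}{89} \cdot 10\right) - 7708} = \sqrt{\left(-32 + \frac{10}{89}\right) - 7708} = \sqrt{- \frac{2838}{89} - 7708} = \sqrt{- \frac{688850}{89}} = \frac{5 i \sqrt{2452306}}{89}$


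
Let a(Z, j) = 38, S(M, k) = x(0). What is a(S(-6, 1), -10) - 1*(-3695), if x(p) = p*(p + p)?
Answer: 3733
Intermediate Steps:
x(p) = 2*p² (x(p) = p*(2*p) = 2*p²)
S(M, k) = 0 (S(M, k) = 2*0² = 2*0 = 0)
a(S(-6, 1), -10) - 1*(-3695) = 38 - 1*(-3695) = 38 + 3695 = 3733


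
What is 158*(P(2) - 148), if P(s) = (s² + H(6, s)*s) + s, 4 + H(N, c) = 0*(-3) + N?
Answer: -21804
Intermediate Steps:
H(N, c) = -4 + N (H(N, c) = -4 + (0*(-3) + N) = -4 + (0 + N) = -4 + N)
P(s) = s² + 3*s (P(s) = (s² + (-4 + 6)*s) + s = (s² + 2*s) + s = s² + 3*s)
158*(P(2) - 148) = 158*(2*(3 + 2) - 148) = 158*(2*5 - 148) = 158*(10 - 148) = 158*(-138) = -21804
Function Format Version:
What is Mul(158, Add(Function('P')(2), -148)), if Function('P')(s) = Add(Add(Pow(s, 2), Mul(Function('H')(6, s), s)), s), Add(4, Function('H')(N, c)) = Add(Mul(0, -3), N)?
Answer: -21804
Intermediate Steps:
Function('H')(N, c) = Add(-4, N) (Function('H')(N, c) = Add(-4, Add(Mul(0, -3), N)) = Add(-4, Add(0, N)) = Add(-4, N))
Function('P')(s) = Add(Pow(s, 2), Mul(3, s)) (Function('P')(s) = Add(Add(Pow(s, 2), Mul(Add(-4, 6), s)), s) = Add(Add(Pow(s, 2), Mul(2, s)), s) = Add(Pow(s, 2), Mul(3, s)))
Mul(158, Add(Function('P')(2), -148)) = Mul(158, Add(Mul(2, Add(3, 2)), -148)) = Mul(158, Add(Mul(2, 5), -148)) = Mul(158, Add(10, -148)) = Mul(158, -138) = -21804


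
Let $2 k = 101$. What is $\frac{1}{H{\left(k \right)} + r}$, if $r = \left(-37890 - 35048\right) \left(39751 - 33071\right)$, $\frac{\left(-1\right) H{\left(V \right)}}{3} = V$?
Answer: $- \frac{2}{974451983} \approx -2.0524 \cdot 10^{-9}$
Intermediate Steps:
$k = \frac{101}{2}$ ($k = \frac{1}{2} \cdot 101 = \frac{101}{2} \approx 50.5$)
$H{\left(V \right)} = - 3 V$
$r = -487225840$ ($r = \left(-72938\right) 6680 = -487225840$)
$\frac{1}{H{\left(k \right)} + r} = \frac{1}{\left(-3\right) \frac{101}{2} - 487225840} = \frac{1}{- \frac{303}{2} - 487225840} = \frac{1}{- \frac{974451983}{2}} = - \frac{2}{974451983}$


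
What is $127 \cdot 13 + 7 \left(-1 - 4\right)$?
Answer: $1616$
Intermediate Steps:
$127 \cdot 13 + 7 \left(-1 - 4\right) = 1651 + 7 \left(-1 - 4\right) = 1651 + 7 \left(-5\right) = 1651 - 35 = 1616$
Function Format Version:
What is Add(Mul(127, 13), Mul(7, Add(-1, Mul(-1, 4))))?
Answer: 1616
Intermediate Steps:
Add(Mul(127, 13), Mul(7, Add(-1, Mul(-1, 4)))) = Add(1651, Mul(7, Add(-1, -4))) = Add(1651, Mul(7, -5)) = Add(1651, -35) = 1616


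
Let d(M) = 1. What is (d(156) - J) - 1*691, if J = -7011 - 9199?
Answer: 15520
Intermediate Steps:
J = -16210
(d(156) - J) - 1*691 = (1 - 1*(-16210)) - 1*691 = (1 + 16210) - 691 = 16211 - 691 = 15520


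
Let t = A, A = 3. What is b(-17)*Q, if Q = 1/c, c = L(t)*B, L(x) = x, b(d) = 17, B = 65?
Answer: 17/195 ≈ 0.087179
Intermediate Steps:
t = 3
c = 195 (c = 3*65 = 195)
Q = 1/195 ≈ 0.0051282
b(-17)*Q = 17*(1/195) = 17/195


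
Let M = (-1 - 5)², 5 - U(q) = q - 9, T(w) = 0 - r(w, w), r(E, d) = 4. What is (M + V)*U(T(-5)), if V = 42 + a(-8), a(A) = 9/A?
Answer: 5535/4 ≈ 1383.8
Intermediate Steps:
T(w) = -4 (T(w) = 0 - 1*4 = 0 - 4 = -4)
U(q) = 14 - q (U(q) = 5 - (q - 9) = 5 - (-9 + q) = 5 + (9 - q) = 14 - q)
V = 327/8 (V = 42 + 9/(-8) = 42 + 9*(-⅛) = 42 - 9/8 = 327/8 ≈ 40.875)
M = 36 (M = (-6)² = 36)
(M + V)*U(T(-5)) = (36 + 327/8)*(14 - 1*(-4)) = 615*(14 + 4)/8 = (615/8)*18 = 5535/4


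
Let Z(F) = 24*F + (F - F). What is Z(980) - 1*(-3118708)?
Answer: 3142228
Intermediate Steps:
Z(F) = 24*F (Z(F) = 24*F + 0 = 24*F)
Z(980) - 1*(-3118708) = 24*980 - 1*(-3118708) = 23520 + 3118708 = 3142228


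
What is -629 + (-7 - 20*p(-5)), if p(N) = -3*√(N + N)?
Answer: -636 + 60*I*√10 ≈ -636.0 + 189.74*I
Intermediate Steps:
p(N) = -3*√2*√N
-629 + (-7 - 20*p(-5)) = -629 + (-7 - (-60)*√2*√(-5)) = -629 + (-7 - (-60)*√2*I*√5) = -629 + (-7 - (-60)*I*√10) = -629 + (-7 + 60*I*√10) = -636 + 60*I*√10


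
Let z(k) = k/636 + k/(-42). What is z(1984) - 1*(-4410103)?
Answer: 1636131845/371 ≈ 4.4101e+6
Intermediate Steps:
z(k) = -33*k/1484 (z(k) = k*(1/636) + k*(-1/42) = k/636 - k/42 = -33*k/1484)
z(1984) - 1*(-4410103) = -33/1484*1984 - 1*(-4410103) = -16368/371 + 4410103 = 1636131845/371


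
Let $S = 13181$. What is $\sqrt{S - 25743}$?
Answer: $i \sqrt{12562} \approx 112.08 i$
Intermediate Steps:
$\sqrt{S - 25743} = \sqrt{13181 - 25743} = \sqrt{-12562} = i \sqrt{12562}$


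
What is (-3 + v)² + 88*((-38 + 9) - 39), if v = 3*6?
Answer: -5759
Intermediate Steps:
v = 18
(-3 + v)² + 88*((-38 + 9) - 39) = (-3 + 18)² + 88*((-38 + 9) - 39) = 15² + 88*(-29 - 39) = 225 + 88*(-68) = 225 - 5984 = -5759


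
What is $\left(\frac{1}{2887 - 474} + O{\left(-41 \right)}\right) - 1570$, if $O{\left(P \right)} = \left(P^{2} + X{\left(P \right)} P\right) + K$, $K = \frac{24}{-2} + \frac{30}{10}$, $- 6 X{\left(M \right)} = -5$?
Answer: $\frac{982097}{14478} \approx 67.834$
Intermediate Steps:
$X{\left(M \right)} = \frac{5}{6}$ ($X{\left(M \right)} = \left(- \frac{1}{6}\right) \left(-5\right) = \frac{5}{6}$)
$K = -9$ ($K = 24 \left(- \frac{1}{2}\right) + 30 \cdot \frac{1}{10} = -12 + 3 = -9$)
$O{\left(P \right)} = -9 + P^{2} + \frac{5 P}{6}$ ($O{\left(P \right)} = \left(P^{2} + \frac{5 P}{6}\right) - 9 = -9 + P^{2} + \frac{5 P}{6}$)
$\left(\frac{1}{2887 - 474} + O{\left(-41 \right)}\right) - 1570 = \left(\frac{1}{2887 - 474} + \left(-9 + \left(-41\right)^{2} + \frac{5}{6} \left(-41\right)\right)\right) - 1570 = \left(\frac{1}{2413} - - \frac{9827}{6}\right) - 1570 = \left(\frac{1}{2413} + \frac{9827}{6}\right) - 1570 = \frac{23712557}{14478} - 1570 = \frac{982097}{14478}$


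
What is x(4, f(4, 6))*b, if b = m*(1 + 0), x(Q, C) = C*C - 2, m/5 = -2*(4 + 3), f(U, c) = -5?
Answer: -1610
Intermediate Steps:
m = -70 (m = 5*(-2*(4 + 3)) = 5*(-2*7) = 5*(-14) = -70)
x(Q, C) = -2 + C**2 (x(Q, C) = C**2 - 2 = -2 + C**2)
b = -70 (b = -70*(1 + 0) = -70*1 = -70)
x(4, f(4, 6))*b = (-2 + (-5)**2)*(-70) = (-2 + 25)*(-70) = 23*(-70) = -1610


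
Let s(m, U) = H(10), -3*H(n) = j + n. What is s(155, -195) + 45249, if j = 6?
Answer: 135731/3 ≈ 45244.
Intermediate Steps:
H(n) = -2 - n/3 (H(n) = -(6 + n)/3 = -2 - n/3)
s(m, U) = -16/3 (s(m, U) = -2 - ⅓*10 = -2 - 10/3 = -16/3)
s(155, -195) + 45249 = -16/3 + 45249 = 135731/3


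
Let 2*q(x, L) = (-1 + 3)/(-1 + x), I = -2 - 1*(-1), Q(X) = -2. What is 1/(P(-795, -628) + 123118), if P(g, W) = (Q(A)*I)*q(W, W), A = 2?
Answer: 629/77441220 ≈ 8.1223e-6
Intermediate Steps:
I = -1 (I = -2 + 1 = -1)
q(x, L) = 1/(-1 + x) (q(x, L) = ((-1 + 3)/(-1 + x))/2 = (2/(-1 + x))/2 = 1/(-1 + x))
P(g, W) = 2/(-1 + W) (P(g, W) = (-2*(-1))/(-1 + W) = 2/(-1 + W))
1/(P(-795, -628) + 123118) = 1/(2/(-1 - 628) + 123118) = 1/(2/(-629) + 123118) = 1/(2*(-1/629) + 123118) = 1/(-2/629 + 123118) = 1/(77441220/629) = 629/77441220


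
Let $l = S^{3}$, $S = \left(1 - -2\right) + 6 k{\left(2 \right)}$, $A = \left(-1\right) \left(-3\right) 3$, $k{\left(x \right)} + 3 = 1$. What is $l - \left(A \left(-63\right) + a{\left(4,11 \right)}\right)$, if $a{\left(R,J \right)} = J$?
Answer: $-173$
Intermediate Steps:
$k{\left(x \right)} = -2$ ($k{\left(x \right)} = -3 + 1 = -2$)
$A = 9$ ($A = 3 \cdot 3 = 9$)
$S = -9$ ($S = \left(1 - -2\right) + 6 \left(-2\right) = \left(1 + 2\right) - 12 = 3 - 12 = -9$)
$l = -729$ ($l = \left(-9\right)^{3} = -729$)
$l - \left(A \left(-63\right) + a{\left(4,11 \right)}\right) = -729 - \left(9 \left(-63\right) + 11\right) = -729 - \left(-567 + 11\right) = -729 - -556 = -729 + 556 = -173$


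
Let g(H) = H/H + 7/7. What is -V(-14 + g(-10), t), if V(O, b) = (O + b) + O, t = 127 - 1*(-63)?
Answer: -166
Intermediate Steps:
g(H) = 2 (g(H) = 1 + 7*(1/7) = 1 + 1 = 2)
t = 190 (t = 127 + 63 = 190)
V(O, b) = b + 2*O
-V(-14 + g(-10), t) = -(190 + 2*(-14 + 2)) = -(190 + 2*(-12)) = -(190 - 24) = -1*166 = -166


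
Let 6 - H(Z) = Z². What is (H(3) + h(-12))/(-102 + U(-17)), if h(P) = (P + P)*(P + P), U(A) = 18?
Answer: -191/28 ≈ -6.8214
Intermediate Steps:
H(Z) = 6 - Z²
h(P) = 4*P² (h(P) = (2*P)*(2*P) = 4*P²)
(H(3) + h(-12))/(-102 + U(-17)) = ((6 - 1*3²) + 4*(-12)²)/(-102 + 18) = ((6 - 1*9) + 4*144)/(-84) = ((6 - 9) + 576)*(-1/84) = (-3 + 576)*(-1/84) = 573*(-1/84) = -191/28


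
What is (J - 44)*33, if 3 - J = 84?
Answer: -4125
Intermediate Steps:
J = -81 (J = 3 - 1*84 = 3 - 84 = -81)
(J - 44)*33 = (-81 - 44)*33 = -125*33 = -4125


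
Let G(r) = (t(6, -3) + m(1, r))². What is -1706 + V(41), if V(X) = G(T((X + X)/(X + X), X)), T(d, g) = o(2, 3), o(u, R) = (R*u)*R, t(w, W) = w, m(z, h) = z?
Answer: -1657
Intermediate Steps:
o(u, R) = u*R²
T(d, g) = 18 (T(d, g) = 2*3² = 2*9 = 18)
G(r) = 49 (G(r) = (6 + 1)² = 7² = 49)
V(X) = 49
-1706 + V(41) = -1706 + 49 = -1657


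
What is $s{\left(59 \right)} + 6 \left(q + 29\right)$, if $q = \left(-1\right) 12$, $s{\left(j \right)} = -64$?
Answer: $38$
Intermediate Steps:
$q = -12$
$s{\left(59 \right)} + 6 \left(q + 29\right) = -64 + 6 \left(-12 + 29\right) = -64 + 6 \cdot 17 = -64 + 102 = 38$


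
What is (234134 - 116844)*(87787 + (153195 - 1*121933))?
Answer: 13963257210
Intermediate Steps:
(234134 - 116844)*(87787 + (153195 - 1*121933)) = 117290*(87787 + (153195 - 121933)) = 117290*(87787 + 31262) = 117290*119049 = 13963257210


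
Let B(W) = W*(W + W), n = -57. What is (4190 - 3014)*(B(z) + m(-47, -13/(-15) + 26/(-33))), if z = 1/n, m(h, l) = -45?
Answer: -57311576/1083 ≈ -52919.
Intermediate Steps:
z = -1/57 (z = 1/(-57) = -1/57 ≈ -0.017544)
B(W) = 2*W² (B(W) = W*(2*W) = 2*W²)
(4190 - 3014)*(B(z) + m(-47, -13/(-15) + 26/(-33))) = (4190 - 3014)*(2*(-1/57)² - 45) = 1176*(2*(1/3249) - 45) = 1176*(2/3249 - 45) = 1176*(-146203/3249) = -57311576/1083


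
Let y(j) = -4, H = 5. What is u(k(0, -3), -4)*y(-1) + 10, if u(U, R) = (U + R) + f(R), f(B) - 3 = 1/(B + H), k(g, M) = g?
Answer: 10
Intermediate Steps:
f(B) = 3 + 1/(5 + B) (f(B) = 3 + 1/(B + 5) = 3 + 1/(5 + B))
u(U, R) = R + U + (16 + 3*R)/(5 + R) (u(U, R) = (U + R) + (16 + 3*R)/(5 + R) = (R + U) + (16 + 3*R)/(5 + R) = R + U + (16 + 3*R)/(5 + R))
u(k(0, -3), -4)*y(-1) + 10 = ((16 + 3*(-4) + (5 - 4)*(-4 + 0))/(5 - 4))*(-4) + 10 = ((16 - 12 + 1*(-4))/1)*(-4) + 10 = (1*(16 - 12 - 4))*(-4) + 10 = (1*0)*(-4) + 10 = 0*(-4) + 10 = 0 + 10 = 10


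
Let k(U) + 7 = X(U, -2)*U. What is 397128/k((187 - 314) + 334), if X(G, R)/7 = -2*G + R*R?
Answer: -397128/594097 ≈ -0.66846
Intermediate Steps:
X(G, R) = -14*G + 7*R² (X(G, R) = 7*(-2*G + R*R) = 7*(-2*G + R²) = 7*(R² - 2*G) = -14*G + 7*R²)
k(U) = -7 + U*(28 - 14*U) (k(U) = -7 + (-14*U + 7*(-2)²)*U = -7 + (-14*U + 7*4)*U = -7 + (-14*U + 28)*U = -7 + (28 - 14*U)*U = -7 + U*(28 - 14*U))
397128/k((187 - 314) + 334) = 397128/(-7 - 14*((187 - 314) + 334)² + 28*((187 - 314) + 334)) = 397128/(-7 - 14*(-127 + 334)² + 28*(-127 + 334)) = 397128/(-7 - 14*207² + 28*207) = 397128/(-7 - 14*42849 + 5796) = 397128/(-7 - 599886 + 5796) = 397128/(-594097) = 397128*(-1/594097) = -397128/594097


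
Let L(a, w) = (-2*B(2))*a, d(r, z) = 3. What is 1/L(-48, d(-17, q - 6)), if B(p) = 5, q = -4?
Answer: 1/480 ≈ 0.0020833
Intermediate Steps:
L(a, w) = -10*a (L(a, w) = (-2*5)*a = -10*a)
1/L(-48, d(-17, q - 6)) = 1/(-10*(-48)) = 1/480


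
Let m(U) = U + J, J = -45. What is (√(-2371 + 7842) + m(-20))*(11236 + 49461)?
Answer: -3945305 + 60697*√5471 ≈ 5.4422e+5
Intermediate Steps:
m(U) = -45 + U (m(U) = U - 45 = -45 + U)
(√(-2371 + 7842) + m(-20))*(11236 + 49461) = (√(-2371 + 7842) + (-45 - 20))*(11236 + 49461) = (√5471 - 65)*60697 = (-65 + √5471)*60697 = -3945305 + 60697*√5471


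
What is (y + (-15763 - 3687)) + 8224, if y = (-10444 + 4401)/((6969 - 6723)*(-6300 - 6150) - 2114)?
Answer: -34405595921/3064814 ≈ -11226.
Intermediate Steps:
y = 6043/3064814 (y = -6043/(246*(-12450) - 2114) = -6043/(-3062700 - 2114) = -6043/(-3064814) = -6043*(-1/3064814) = 6043/3064814 ≈ 0.0019717)
(y + (-15763 - 3687)) + 8224 = (6043/3064814 + (-15763 - 3687)) + 8224 = (6043/3064814 - 19450) + 8224 = -59610626257/3064814 + 8224 = -34405595921/3064814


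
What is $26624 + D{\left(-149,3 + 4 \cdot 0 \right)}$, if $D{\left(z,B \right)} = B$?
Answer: $26627$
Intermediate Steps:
$26624 + D{\left(-149,3 + 4 \cdot 0 \right)} = 26624 + \left(3 + 4 \cdot 0\right) = 26624 + \left(3 + 0\right) = 26624 + 3 = 26627$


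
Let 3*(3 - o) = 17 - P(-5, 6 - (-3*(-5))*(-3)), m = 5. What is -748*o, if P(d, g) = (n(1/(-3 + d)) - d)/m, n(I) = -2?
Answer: 27676/15 ≈ 1845.1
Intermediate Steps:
P(d, g) = -2/5 - d/5 (P(d, g) = (-2 - d)/5 = (-2 - d)*(1/5) = -2/5 - d/5)
o = -37/15 (o = 3 - (17 - (-2/5 - 1/5*(-5)))/3 = 3 - (17 - (-2/5 + 1))/3 = 3 - (17 - 1*3/5)/3 = 3 - (17 - 3/5)/3 = 3 - 1/3*82/5 = 3 - 82/15 = -37/15 ≈ -2.4667)
-748*o = -748*(-37/15) = 27676/15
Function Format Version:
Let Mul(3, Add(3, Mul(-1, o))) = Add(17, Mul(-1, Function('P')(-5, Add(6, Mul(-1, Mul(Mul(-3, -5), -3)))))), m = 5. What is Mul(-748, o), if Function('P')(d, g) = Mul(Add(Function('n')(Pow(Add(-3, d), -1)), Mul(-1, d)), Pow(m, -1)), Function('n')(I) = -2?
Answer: Rational(27676, 15) ≈ 1845.1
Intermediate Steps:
Function('P')(d, g) = Add(Rational(-2, 5), Mul(Rational(-1, 5), d)) (Function('P')(d, g) = Mul(Add(-2, Mul(-1, d)), Pow(5, -1)) = Mul(Add(-2, Mul(-1, d)), Rational(1, 5)) = Add(Rational(-2, 5), Mul(Rational(-1, 5), d)))
o = Rational(-37, 15) (o = Add(3, Mul(Rational(-1, 3), Add(17, Mul(-1, Add(Rational(-2, 5), Mul(Rational(-1, 5), -5)))))) = Add(3, Mul(Rational(-1, 3), Add(17, Mul(-1, Add(Rational(-2, 5), 1))))) = Add(3, Mul(Rational(-1, 3), Add(17, Mul(-1, Rational(3, 5))))) = Add(3, Mul(Rational(-1, 3), Add(17, Rational(-3, 5)))) = Add(3, Mul(Rational(-1, 3), Rational(82, 5))) = Add(3, Rational(-82, 15)) = Rational(-37, 15) ≈ -2.4667)
Mul(-748, o) = Mul(-748, Rational(-37, 15)) = Rational(27676, 15)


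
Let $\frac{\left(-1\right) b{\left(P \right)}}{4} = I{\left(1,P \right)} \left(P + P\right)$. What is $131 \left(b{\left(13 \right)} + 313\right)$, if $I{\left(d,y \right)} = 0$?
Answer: $41003$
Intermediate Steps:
$b{\left(P \right)} = 0$ ($b{\left(P \right)} = - 4 \cdot 0 \left(P + P\right) = - 4 \cdot 0 \cdot 2 P = \left(-4\right) 0 = 0$)
$131 \left(b{\left(13 \right)} + 313\right) = 131 \left(0 + 313\right) = 131 \cdot 313 = 41003$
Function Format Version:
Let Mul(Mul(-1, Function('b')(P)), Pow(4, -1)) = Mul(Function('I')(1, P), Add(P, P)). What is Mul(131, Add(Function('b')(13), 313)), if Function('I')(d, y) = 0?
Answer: 41003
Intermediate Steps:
Function('b')(P) = 0 (Function('b')(P) = Mul(-4, Mul(0, Add(P, P))) = Mul(-4, Mul(0, Mul(2, P))) = Mul(-4, 0) = 0)
Mul(131, Add(Function('b')(13), 313)) = Mul(131, Add(0, 313)) = Mul(131, 313) = 41003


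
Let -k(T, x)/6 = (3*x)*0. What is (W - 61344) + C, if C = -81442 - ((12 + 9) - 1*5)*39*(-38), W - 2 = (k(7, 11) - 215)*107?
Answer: -142077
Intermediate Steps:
k(T, x) = 0 (k(T, x) = -6*3*x*0 = -6*0 = 0)
W = -23003 (W = 2 + (0 - 215)*107 = 2 - 215*107 = 2 - 23005 = -23003)
C = -57730 (C = -81442 - (21 - 5)*39*(-38) = -81442 - 16*39*(-38) = -81442 - 624*(-38) = -81442 - 1*(-23712) = -81442 + 23712 = -57730)
(W - 61344) + C = (-23003 - 61344) - 57730 = -84347 - 57730 = -142077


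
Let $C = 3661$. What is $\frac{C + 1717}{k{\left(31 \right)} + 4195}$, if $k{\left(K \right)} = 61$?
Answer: $\frac{2689}{2128} \approx 1.2636$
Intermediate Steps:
$\frac{C + 1717}{k{\left(31 \right)} + 4195} = \frac{3661 + 1717}{61 + 4195} = \frac{5378}{4256} = 5378 \cdot \frac{1}{4256} = \frac{2689}{2128}$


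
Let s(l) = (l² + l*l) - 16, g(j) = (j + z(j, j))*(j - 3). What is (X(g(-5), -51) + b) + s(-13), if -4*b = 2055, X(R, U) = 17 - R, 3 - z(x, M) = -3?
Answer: -667/4 ≈ -166.75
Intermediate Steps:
z(x, M) = 6 (z(x, M) = 3 - 1*(-3) = 3 + 3 = 6)
g(j) = (-3 + j)*(6 + j) (g(j) = (j + 6)*(j - 3) = (6 + j)*(-3 + j) = (-3 + j)*(6 + j))
b = -2055/4 (b = -¼*2055 = -2055/4 ≈ -513.75)
s(l) = -16 + 2*l² (s(l) = (l² + l²) - 16 = 2*l² - 16 = -16 + 2*l²)
(X(g(-5), -51) + b) + s(-13) = ((17 - (-18 + (-5)² + 3*(-5))) - 2055/4) + (-16 + 2*(-13)²) = ((17 - (-18 + 25 - 15)) - 2055/4) + (-16 + 2*169) = ((17 - 1*(-8)) - 2055/4) + (-16 + 338) = ((17 + 8) - 2055/4) + 322 = (25 - 2055/4) + 322 = -1955/4 + 322 = -667/4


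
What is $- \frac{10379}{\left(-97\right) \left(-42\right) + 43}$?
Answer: $- \frac{10379}{4117} \approx -2.521$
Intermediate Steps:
$- \frac{10379}{\left(-97\right) \left(-42\right) + 43} = - \frac{10379}{4074 + 43} = - \frac{10379}{4117}$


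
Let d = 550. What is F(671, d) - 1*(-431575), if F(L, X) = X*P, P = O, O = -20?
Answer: 420575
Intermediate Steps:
P = -20
F(L, X) = -20*X (F(L, X) = X*(-20) = -20*X)
F(671, d) - 1*(-431575) = -20*550 - 1*(-431575) = -11000 + 431575 = 420575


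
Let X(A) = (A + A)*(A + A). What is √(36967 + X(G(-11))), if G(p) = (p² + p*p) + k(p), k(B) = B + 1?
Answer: √252263 ≈ 502.26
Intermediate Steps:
k(B) = 1 + B
G(p) = 1 + p + 2*p² (G(p) = (p² + p*p) + (1 + p) = (p² + p²) + (1 + p) = 2*p² + (1 + p) = 1 + p + 2*p²)
X(A) = 4*A² (X(A) = (2*A)*(2*A) = 4*A²)
√(36967 + X(G(-11))) = √(36967 + 4*(1 - 11 + 2*(-11)²)²) = √(36967 + 4*(1 - 11 + 2*121)²) = √(36967 + 4*(1 - 11 + 242)²) = √(36967 + 4*232²) = √(36967 + 4*53824) = √(36967 + 215296) = √252263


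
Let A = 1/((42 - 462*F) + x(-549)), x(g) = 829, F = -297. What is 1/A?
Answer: 138085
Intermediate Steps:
A = 1/138085 (A = 1/((42 - 462*(-297)) + 829) = 1/((42 + 137214) + 829) = 1/(137256 + 829) = 1/138085 ≈ 7.2419e-6)
1/A = 1/(1/138085) = 138085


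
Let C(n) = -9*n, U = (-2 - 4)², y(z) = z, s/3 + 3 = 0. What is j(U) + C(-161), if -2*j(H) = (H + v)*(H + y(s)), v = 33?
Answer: 1035/2 ≈ 517.50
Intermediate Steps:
s = -9 (s = -9 + 3*0 = -9 + 0 = -9)
U = 36 (U = (-6)² = 36)
j(H) = -(-9 + H)*(33 + H)/2 (j(H) = -(H + 33)*(H - 9)/2 = -(33 + H)*(-9 + H)/2 = -(-9 + H)*(33 + H)/2)
j(U) + C(-161) = (297/2 - 12*36 - ½*36²) - 9*(-161) = (297/2 - 432 - ½*1296) + 1449 = (297/2 - 432 - 648) + 1449 = -1863/2 + 1449 = 1035/2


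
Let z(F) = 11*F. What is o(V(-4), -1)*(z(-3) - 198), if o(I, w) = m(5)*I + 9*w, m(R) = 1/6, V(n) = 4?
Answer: 1925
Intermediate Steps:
m(R) = 1/6
o(I, w) = 9*w + I/6 (o(I, w) = I/6 + 9*w = 9*w + I/6)
o(V(-4), -1)*(z(-3) - 198) = (9*(-1) + (1/6)*4)*(11*(-3) - 198) = (-9 + 2/3)*(-33 - 198) = -25/3*(-231) = 1925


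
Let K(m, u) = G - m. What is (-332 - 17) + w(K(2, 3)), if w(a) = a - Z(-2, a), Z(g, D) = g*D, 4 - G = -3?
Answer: -334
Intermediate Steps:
G = 7 (G = 4 - 1*(-3) = 4 + 3 = 7)
K(m, u) = 7 - m
Z(g, D) = D*g
w(a) = 3*a (w(a) = a - a*(-2) = a - (-2)*a = a + 2*a = 3*a)
(-332 - 17) + w(K(2, 3)) = (-332 - 17) + 3*(7 - 1*2) = -349 + 3*(7 - 2) = -349 + 3*5 = -349 + 15 = -334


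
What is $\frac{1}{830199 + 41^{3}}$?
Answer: $\frac{1}{899120} \approx 1.1122 \cdot 10^{-6}$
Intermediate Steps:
$\frac{1}{830199 + 41^{3}} = \frac{1}{830199 + 68921} = \frac{1}{899120}$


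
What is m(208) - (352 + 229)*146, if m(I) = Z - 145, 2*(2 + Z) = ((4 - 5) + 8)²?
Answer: -169897/2 ≈ -84949.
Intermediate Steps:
Z = 45/2 (Z = -2 + ((4 - 5) + 8)²/2 = -2 + (-1 + 8)²/2 = -2 + (½)*7² = -2 + (½)*49 = -2 + 49/2 = 45/2 ≈ 22.500)
m(I) = -245/2 (m(I) = 45/2 - 145 = -245/2)
m(208) - (352 + 229)*146 = -245/2 - (352 + 229)*146 = -245/2 - 581*146 = -245/2 - 1*84826 = -245/2 - 84826 = -169897/2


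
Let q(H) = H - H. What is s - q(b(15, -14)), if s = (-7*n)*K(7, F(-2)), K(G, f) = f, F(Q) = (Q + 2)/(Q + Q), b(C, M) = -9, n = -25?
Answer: 0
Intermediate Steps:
F(Q) = (2 + Q)/(2*Q) (F(Q) = (2 + Q)/((2*Q)) = (2 + Q)*(1/(2*Q)) = (2 + Q)/(2*Q))
s = 0 (s = (-7*(-25))*((½)*(2 - 2)/(-2)) = 175*((½)*(-½)*0) = 175*0 = 0)
q(H) = 0
s - q(b(15, -14)) = 0 - 1*0 = 0 + 0 = 0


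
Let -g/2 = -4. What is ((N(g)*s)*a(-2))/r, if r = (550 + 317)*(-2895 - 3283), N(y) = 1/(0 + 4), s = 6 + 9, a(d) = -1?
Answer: 5/7141768 ≈ 7.0011e-7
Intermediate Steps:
s = 15
g = 8 (g = -2*(-4) = 8)
N(y) = 1/4
r = -5356326 (r = 867*(-6178) = -5356326)
((N(g)*s)*a(-2))/r = (((1/4)*15)*(-1))/(-5356326) = ((15/4)*(-1))*(-1/5356326) = -15/4*(-1/5356326) = 5/7141768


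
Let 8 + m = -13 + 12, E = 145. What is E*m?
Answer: -1305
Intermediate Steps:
m = -9 (m = -8 + (-13 + 12) = -8 - 1 = -9)
E*m = 145*(-9) = -1305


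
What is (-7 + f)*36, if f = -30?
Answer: -1332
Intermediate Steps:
(-7 + f)*36 = (-7 - 30)*36 = -37*36 = -1332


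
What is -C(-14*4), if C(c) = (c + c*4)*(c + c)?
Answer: -31360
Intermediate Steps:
C(c) = 10*c² (C(c) = (c + 4*c)*(2*c) = (5*c)*(2*c) = 10*c²)
-C(-14*4) = -10*(-14*4)² = -10*(-56)² = -10*3136 = -1*31360 = -31360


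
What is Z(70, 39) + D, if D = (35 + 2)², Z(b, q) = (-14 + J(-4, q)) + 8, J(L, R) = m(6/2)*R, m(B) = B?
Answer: 1480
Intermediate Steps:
J(L, R) = 3*R (J(L, R) = (6/2)*R = (6*(½))*R = 3*R)
Z(b, q) = -6 + 3*q (Z(b, q) = (-14 + 3*q) + 8 = -6 + 3*q)
D = 1369 (D = 37² = 1369)
Z(70, 39) + D = (-6 + 3*39) + 1369 = (-6 + 117) + 1369 = 111 + 1369 = 1480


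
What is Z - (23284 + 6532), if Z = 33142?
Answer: 3326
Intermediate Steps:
Z - (23284 + 6532) = 33142 - (23284 + 6532) = 33142 - 1*29816 = 33142 - 29816 = 3326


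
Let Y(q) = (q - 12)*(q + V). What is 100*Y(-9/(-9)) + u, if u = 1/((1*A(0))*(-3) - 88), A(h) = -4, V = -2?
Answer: 83599/76 ≈ 1100.0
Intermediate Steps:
Y(q) = (-12 + q)*(-2 + q) (Y(q) = (q - 12)*(q - 2) = (-12 + q)*(-2 + q))
u = -1/76 (u = 1/((1*(-4))*(-3) - 88) = 1/(-4*(-3) - 88) = 1/(12 - 88) = 1/(-76) = -1/76 ≈ -0.013158)
100*Y(-9/(-9)) + u = 100*(24 + (-9/(-9))² - (-126)/(-9)) - 1/76 = 100*(24 + (-9*(-⅑))² - (-126)*(-1)/9) - 1/76 = 100*(24 + 1² - 14*1) - 1/76 = 100*(24 + 1 - 14) - 1/76 = 100*11 - 1/76 = 1100 - 1/76 = 83599/76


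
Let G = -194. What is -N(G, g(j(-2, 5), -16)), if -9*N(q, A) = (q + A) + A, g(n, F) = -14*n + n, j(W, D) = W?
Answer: -142/9 ≈ -15.778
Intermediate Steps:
g(n, F) = -13*n
N(q, A) = -2*A/9 - q/9 (N(q, A) = -((q + A) + A)/9 = -((A + q) + A)/9 = -(q + 2*A)/9 = -2*A/9 - q/9)
-N(G, g(j(-2, 5), -16)) = -(-(-26)*(-2)/9 - ⅑*(-194)) = -(-2/9*26 + 194/9) = -(-52/9 + 194/9) = -1*142/9 = -142/9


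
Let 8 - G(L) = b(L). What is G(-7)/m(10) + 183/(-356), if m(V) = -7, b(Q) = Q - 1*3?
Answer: -7689/2492 ≈ -3.0855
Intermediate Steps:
b(Q) = -3 + Q (b(Q) = Q - 3 = -3 + Q)
G(L) = 11 - L (G(L) = 8 - (-3 + L) = 8 + (3 - L) = 11 - L)
G(-7)/m(10) + 183/(-356) = (11 - 1*(-7))/(-7) + 183/(-356) = (11 + 7)*(-⅐) + 183*(-1/356) = 18*(-⅐) - 183/356 = -18/7 - 183/356 = -7689/2492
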